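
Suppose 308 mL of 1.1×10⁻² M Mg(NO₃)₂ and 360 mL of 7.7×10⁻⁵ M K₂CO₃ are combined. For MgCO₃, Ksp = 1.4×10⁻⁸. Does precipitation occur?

The combined volume is 668 mL.
[Mg²⁺] = (1.1×10⁻²)(308)/668 = 5.1×10⁻³ M
[CO₃²⁻] = (7.7×10⁻⁵)(360)/668 = 4.1×10⁻⁵ M
Q = [Mg²⁺][CO₃²⁻] = 2.1×10⁻⁷
Because Q > Ksp (2.1×10⁻⁷ vs 1.4×10⁻⁸), a precipitate of MgCO₃ forms.

Yes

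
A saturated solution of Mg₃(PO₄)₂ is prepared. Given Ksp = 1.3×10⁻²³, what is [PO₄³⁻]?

2.1×10⁻⁵ M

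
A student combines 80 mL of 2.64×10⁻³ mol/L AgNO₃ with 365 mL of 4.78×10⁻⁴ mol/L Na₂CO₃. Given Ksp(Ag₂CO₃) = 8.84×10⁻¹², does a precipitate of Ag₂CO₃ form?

Yes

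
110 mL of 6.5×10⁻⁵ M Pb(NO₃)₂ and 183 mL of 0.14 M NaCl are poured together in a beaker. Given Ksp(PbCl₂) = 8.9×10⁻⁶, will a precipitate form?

No

The combined volume is 293 mL.
[Pb²⁺] = (6.5×10⁻⁵)(110)/293 = 2.4×10⁻⁵ M
[Cl⁻] = (0.14)(183)/293 = 8.7×10⁻² M
Q = [Pb²⁺][Cl⁻]^2 = 1.9×10⁻⁷
Q = 1.9×10⁻⁷ < Ksp = 8.9×10⁻⁶, so the solution is unsaturated and no precipitate forms.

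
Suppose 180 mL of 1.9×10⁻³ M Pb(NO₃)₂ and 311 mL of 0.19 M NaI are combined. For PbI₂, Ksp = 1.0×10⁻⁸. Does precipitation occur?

Yes

Total volume after mixing = 180 + 311 = 491 mL.
[Pb²⁺] = (1.9×10⁻³)(180)/491 = 7.0×10⁻⁴ M
[I⁻] = (0.19)(311)/491 = 0.12 M
Q = [Pb²⁺][I⁻]^2 = 1.0×10⁻⁵
Since Q (1.0×10⁻⁵) exceeds Ksp (1.0×10⁻⁸), PbI₂ will precipitate.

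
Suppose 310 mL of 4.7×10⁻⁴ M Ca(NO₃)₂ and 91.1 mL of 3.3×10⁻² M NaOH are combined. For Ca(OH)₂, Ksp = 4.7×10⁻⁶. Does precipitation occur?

After mixing, V = 310 mL + 91.1 mL = 401.1 mL.
[Ca²⁺] = (4.7×10⁻⁴)(310)/401.1 = 3.6×10⁻⁴ M
[OH⁻] = (3.3×10⁻²)(91.1)/401.1 = 7.5×10⁻³ M
Q = [Ca²⁺][OH⁻]^2 = 2.0×10⁻⁸
Q = 2.0×10⁻⁸ < Ksp = 4.7×10⁻⁶, so the solution is unsaturated and no precipitate forms.

No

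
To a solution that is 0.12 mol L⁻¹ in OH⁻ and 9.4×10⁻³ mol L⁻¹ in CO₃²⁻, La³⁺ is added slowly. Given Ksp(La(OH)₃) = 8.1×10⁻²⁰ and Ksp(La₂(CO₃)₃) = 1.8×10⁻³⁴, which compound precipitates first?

The threshold for precipitation is Q = Ksp.
For La(OH)₃: [La³⁺] = (Ksp/[OH⁻]^3) = 4.7×10⁻¹⁷ mol L⁻¹
For La₂(CO₃)₃: [La³⁺] = (Ksp/[CO₃²⁻]^3)^(1/2) = 1.5×10⁻¹⁴ mol L⁻¹
The smaller threshold [La³⁺] is reached first, so La(OH)₃ precipitates first.

La(OH)₃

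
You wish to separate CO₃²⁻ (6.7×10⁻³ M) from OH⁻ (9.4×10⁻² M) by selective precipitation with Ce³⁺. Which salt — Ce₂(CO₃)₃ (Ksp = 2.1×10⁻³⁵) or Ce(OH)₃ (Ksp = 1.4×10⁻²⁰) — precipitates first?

Ce(OH)₃

Precipitation of each salt begins when its ion product equals Ksp.
For Ce₂(CO₃)₃: [Ce³⁺] = (Ksp/[CO₃²⁻]^3)^(1/2) = 8.4×10⁻¹⁵ M
For Ce(OH)₃: [Ce³⁺] = (Ksp/[OH⁻]^3) = 1.7×10⁻¹⁷ M
The smaller threshold [Ce³⁺] is reached first, so Ce(OH)₃ precipitates first.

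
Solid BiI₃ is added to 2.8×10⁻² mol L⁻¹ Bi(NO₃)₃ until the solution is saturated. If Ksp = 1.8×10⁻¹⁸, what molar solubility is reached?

1.3×10⁻⁶ M

BiI₃(s) ⇌ Bi³⁺(aq) + 3 I⁻(aq)
Let s be the solubility of BiI₃ here. The common ion gives [Bi³⁺] ≈ 2.8×10⁻² mol L⁻¹, and [I⁻] = 3s.
Ksp = [Bi³⁺][I⁻]^3 = (2.8×10⁻²)(3s)^3
(3s)^3 = 1.8×10⁻¹⁸ / (2.8×10⁻²) = 6.4×10⁻¹⁷
s = 1.3×10⁻⁶ mol L⁻¹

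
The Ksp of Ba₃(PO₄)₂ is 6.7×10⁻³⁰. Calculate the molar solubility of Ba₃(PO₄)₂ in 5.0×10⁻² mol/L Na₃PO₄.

4.6×10⁻¹⁰ M

Ba₃(PO₄)₂(s) ⇌ 3 Ba²⁺(aq) + 2 PO₄³⁻(aq)
The solution already contains PO₄³⁻ at 5.0×10⁻² mol/L. Let s be the molar solubility of Ba₃(PO₄)₂.
[PO₄³⁻] ≈ 5.0×10⁻² mol/L (common ion dominates); [Ba²⁺] = 3s.
Ksp = [Ba²⁺]^3[PO₄³⁻]^2 = (3s)^3(5.0×10⁻²)^2
(3s)^3 = 6.7×10⁻³⁰ / (5.0×10⁻²)^2 = 2.7×10⁻²⁷
s = 4.6×10⁻¹⁰ mol/L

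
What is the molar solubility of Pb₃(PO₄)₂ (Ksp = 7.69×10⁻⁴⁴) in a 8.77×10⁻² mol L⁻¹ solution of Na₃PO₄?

7.18×10⁻¹⁵ M

Pb₃(PO₄)₂(s) ⇌ 3 Pb²⁺(aq) + 2 PO₄³⁻(aq)
With PO₄³⁻ already at 8.77×10⁻² mol L⁻¹ and s small, take [PO₄³⁻] ≈ 8.77×10⁻² mol L⁻¹ and [Pb²⁺] = 3s.
Ksp = [Pb²⁺]^3[PO₄³⁻]^2 = (3s)^3(8.77×10⁻²)^2
(3s)^3 = 7.69×10⁻⁴⁴ / (8.77×10⁻²)^2 = 1.00×10⁻⁴¹
s = 7.18×10⁻¹⁵ mol L⁻¹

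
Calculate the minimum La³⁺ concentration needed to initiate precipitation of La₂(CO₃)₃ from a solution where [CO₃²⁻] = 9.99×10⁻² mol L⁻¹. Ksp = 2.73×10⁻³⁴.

A salt starts to precipitate once the ion product Q reaches its Ksp.
La₂(CO₃)₃(s) ⇌ 2 La³⁺(aq) + 3 CO₃²⁻(aq)
Ksp = [La³⁺]^2[CO₃²⁻]^3 = [La³⁺]^2(9.99×10⁻²)^3
[La³⁺]^2 = 2.73×10⁻³⁴ / (9.99×10⁻²)^3 = 2.74×10⁻³¹
[La³⁺] = 5.23×10⁻¹⁶ mol L⁻¹

5.23×10⁻¹⁶ M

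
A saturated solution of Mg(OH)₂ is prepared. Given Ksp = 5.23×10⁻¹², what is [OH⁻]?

Mg(OH)₂(s) ⇌ Mg²⁺(aq) + 2 OH⁻(aq)
With molar solubility s: [Mg²⁺] = s, [OH⁻] = 2s.
Ksp = [Mg²⁺][OH⁻]^2 = s · (2s)^2 = 4s^3 = 5.23×10⁻¹²
s = 1.09×10⁻⁴ M
[OH⁻] = 2s = 2.19×10⁻⁴ M

2.19×10⁻⁴ M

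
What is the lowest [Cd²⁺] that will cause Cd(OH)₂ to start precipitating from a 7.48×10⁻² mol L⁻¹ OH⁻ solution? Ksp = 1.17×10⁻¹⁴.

Each salt precipitates once Q = Ksp for that salt.
Cd(OH)₂(s) ⇌ Cd²⁺(aq) + 2 OH⁻(aq)
Ksp = [Cd²⁺][OH⁻]^2 = [Cd²⁺](7.48×10⁻²)^2
[Cd²⁺] = 1.17×10⁻¹⁴ / (7.48×10⁻²)^2 = 2.09×10⁻¹²
[Cd²⁺] = 2.09×10⁻¹² mol L⁻¹

2.09×10⁻¹² M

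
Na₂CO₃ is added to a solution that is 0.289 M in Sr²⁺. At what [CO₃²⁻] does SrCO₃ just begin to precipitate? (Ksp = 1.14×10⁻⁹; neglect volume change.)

Precipitation of each salt begins when its ion product equals Ksp.
SrCO₃(s) ⇌ Sr²⁺(aq) + CO₃²⁻(aq)
Ksp = [Sr²⁺][CO₃²⁻] = [CO₃²⁻](0.289)
[CO₃²⁻] = 1.14×10⁻⁹ / (0.289) = 3.94×10⁻⁹
[CO₃²⁻] = 3.94×10⁻⁹ M

3.94×10⁻⁹ M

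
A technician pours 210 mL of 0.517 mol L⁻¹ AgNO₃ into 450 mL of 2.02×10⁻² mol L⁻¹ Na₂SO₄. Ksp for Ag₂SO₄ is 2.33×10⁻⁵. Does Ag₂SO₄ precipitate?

Total volume after mixing = 210 + 450 = 660 mL.
[Ag⁺] = (0.517)(210)/660 = 0.165 mol L⁻¹
[SO₄²⁻] = (2.02×10⁻²)(450)/660 = 1.38×10⁻² mol L⁻¹
Q = [Ag⁺]^2[SO₄²⁻] = 3.73×10⁻⁴
Because Q > Ksp (3.73×10⁻⁴ vs 2.33×10⁻⁵), a precipitate of Ag₂SO₄ forms.

Yes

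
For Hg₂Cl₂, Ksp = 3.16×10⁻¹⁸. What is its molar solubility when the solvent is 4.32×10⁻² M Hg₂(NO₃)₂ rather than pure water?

4.28×10⁻⁹ M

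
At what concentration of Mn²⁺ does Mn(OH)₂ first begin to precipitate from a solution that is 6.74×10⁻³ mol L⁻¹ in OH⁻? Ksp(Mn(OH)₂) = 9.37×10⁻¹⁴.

2.06×10⁻⁹ M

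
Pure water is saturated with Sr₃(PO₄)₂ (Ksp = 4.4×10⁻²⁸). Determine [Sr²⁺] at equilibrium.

4.0×10⁻⁶ M

Sr₃(PO₄)₂(s) ⇌ 3 Sr²⁺(aq) + 2 PO₄³⁻(aq)
For each mole of Sr₃(PO₄)₂ that dissolves per liter, [Sr²⁺] = 3s and [PO₄³⁻] = 2s; let s denote this solubility.
Ksp = [Sr²⁺]^3[PO₄³⁻]^2 = (3s)^3 · (2s)^2 = 108s^5 = 4.4×10⁻²⁸
s = 1.3×10⁻⁶ mol/L
[Sr²⁺] = 3s = 4.0×10⁻⁶ mol/L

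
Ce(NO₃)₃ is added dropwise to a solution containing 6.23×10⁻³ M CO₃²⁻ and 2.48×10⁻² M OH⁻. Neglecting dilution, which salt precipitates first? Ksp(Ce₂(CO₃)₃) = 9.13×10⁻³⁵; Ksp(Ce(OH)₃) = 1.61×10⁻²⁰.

Ce(OH)₃

Precipitation begins when Q = Ksp.
For Ce₂(CO₃)₃: [Ce³⁺] = (Ksp/[CO₃²⁻]^3)^(1/2) = 1.94×10⁻¹⁴ M
For Ce(OH)₃: [Ce³⁺] = (Ksp/[OH⁻]^3) = 1.06×10⁻¹⁵ M
Ce(OH)₃ requires the lower [Ce³⁺], so it precipitates first.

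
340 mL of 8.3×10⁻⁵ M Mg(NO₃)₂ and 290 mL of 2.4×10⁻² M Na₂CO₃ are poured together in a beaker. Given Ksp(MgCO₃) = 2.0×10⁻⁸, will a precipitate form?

Yes

After mixing, V = 340 mL + 290 mL = 630 mL.
[Mg²⁺] = (8.3×10⁻⁵)(340)/630 = 4.5×10⁻⁵ M
[CO₃²⁻] = (2.4×10⁻²)(290)/630 = 1.1×10⁻² M
Q = [Mg²⁺][CO₃²⁻] = 4.9×10⁻⁷
Since Q (4.9×10⁻⁷) exceeds Ksp (2.0×10⁻⁸), MgCO₃ will precipitate.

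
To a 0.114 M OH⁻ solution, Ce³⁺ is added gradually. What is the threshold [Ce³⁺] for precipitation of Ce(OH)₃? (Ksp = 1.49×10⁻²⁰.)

1.01×10⁻¹⁷ M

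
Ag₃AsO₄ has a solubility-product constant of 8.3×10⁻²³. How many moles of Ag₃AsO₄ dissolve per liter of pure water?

Ag₃AsO₄(s) ⇌ 3 Ag⁺(aq) + AsO₄³⁻(aq)
If s mol/L of Ag₃AsO₄ dissolves, [Ag⁺] = 3s and [AsO₄³⁻] = s.
Ksp = [Ag⁺]^3[AsO₄³⁻] = (3s)^3 · s = 27s^4
27s^4 = 8.3×10⁻²³  ⇒  s^4 = 3.1×10⁻²⁴
s = 1.3×10⁻⁶ mol/L

1.3×10⁻⁶ M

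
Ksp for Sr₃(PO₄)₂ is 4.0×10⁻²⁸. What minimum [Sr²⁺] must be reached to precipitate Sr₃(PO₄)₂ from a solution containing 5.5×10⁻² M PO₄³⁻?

5.1×10⁻⁹ M

Precipitation of each salt begins when its ion product equals Ksp.
Sr₃(PO₄)₂(s) ⇌ 3 Sr²⁺(aq) + 2 PO₄³⁻(aq)
Ksp = [Sr²⁺]^3[PO₄³⁻]^2 = [Sr²⁺]^3(5.5×10⁻²)^2
[Sr²⁺]^3 = 4.0×10⁻²⁸ / (5.5×10⁻²)^2 = 1.3×10⁻²⁵
[Sr²⁺] = 5.1×10⁻⁹ M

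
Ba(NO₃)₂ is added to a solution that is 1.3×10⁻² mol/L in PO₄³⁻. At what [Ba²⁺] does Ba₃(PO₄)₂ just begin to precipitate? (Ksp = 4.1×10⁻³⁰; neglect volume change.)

The threshold for precipitation is Q = Ksp.
Ba₃(PO₄)₂(s) ⇌ 3 Ba²⁺(aq) + 2 PO₄³⁻(aq)
Ksp = [Ba²⁺]^3[PO₄³⁻]^2 = [Ba²⁺]^3(1.3×10⁻²)^2
[Ba²⁺]^3 = 4.1×10⁻³⁰ / (1.3×10⁻²)^2 = 2.4×10⁻²⁶
[Ba²⁺] = 2.9×10⁻⁹ mol/L

2.9×10⁻⁹ M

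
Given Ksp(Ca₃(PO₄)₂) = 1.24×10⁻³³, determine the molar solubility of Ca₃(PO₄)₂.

Ca₃(PO₄)₂(s) ⇌ 3 Ca²⁺(aq) + 2 PO₄³⁻(aq)
Call the molar solubility s, so that [Ca²⁺] = 3s and [PO₄³⁻] = 2s.
Ksp = [Ca²⁺]^3[PO₄³⁻]^2 = (3s)^3 · (2s)^2 = 108s^5
108s^5 = 1.24×10⁻³³  ⇒  s^5 = 1.15×10⁻³⁵
s = (1.15×10⁻³⁵)^(1/5) = 1.03×10⁻⁷ M

1.03×10⁻⁷ M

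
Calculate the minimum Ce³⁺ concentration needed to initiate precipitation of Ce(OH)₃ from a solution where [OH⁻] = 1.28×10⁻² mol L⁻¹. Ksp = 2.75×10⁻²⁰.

1.31×10⁻¹⁴ M

Precipitation of each salt begins when its ion product equals Ksp.
Ce(OH)₃(s) ⇌ Ce³⁺(aq) + 3 OH⁻(aq)
Ksp = [Ce³⁺][OH⁻]^3 = [Ce³⁺](1.28×10⁻²)^3
[Ce³⁺] = 2.75×10⁻²⁰ / (1.28×10⁻²)^3 = 1.31×10⁻¹⁴
[Ce³⁺] = 1.31×10⁻¹⁴ mol L⁻¹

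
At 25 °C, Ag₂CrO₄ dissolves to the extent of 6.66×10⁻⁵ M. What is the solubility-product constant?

Ksp = 1.18×10⁻¹²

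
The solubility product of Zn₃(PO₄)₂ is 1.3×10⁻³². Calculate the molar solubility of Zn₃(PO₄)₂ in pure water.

1.6×10⁻⁷ M

Zn₃(PO₄)₂(s) ⇌ 3 Zn²⁺(aq) + 2 PO₄³⁻(aq)
If s mol/L of Zn₃(PO₄)₂ dissolves, [Zn²⁺] = 3s and [PO₄³⁻] = 2s.
Ksp = [Zn²⁺]^3[PO₄³⁻]^2 = (3s)^3 · (2s)^2 = 108s^5
108s^5 = 1.3×10⁻³²  ⇒  s^5 = 1.2×10⁻³⁴
s = (1.2×10⁻³⁴)^(1/5) = 1.6×10⁻⁷ mol/L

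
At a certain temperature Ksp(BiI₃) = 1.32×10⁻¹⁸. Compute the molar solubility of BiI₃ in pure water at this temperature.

BiI₃(s) ⇌ Bi³⁺(aq) + 3 I⁻(aq)
Let s be the molar solubility. Then [Bi³⁺] = s and [I⁻] = 3s.
Ksp = [Bi³⁺][I⁻]^3 = s · (3s)^3 = 27s^4
27s^4 = 1.32×10⁻¹⁸  ⇒  s^4 = 4.89×10⁻²⁰
Taking the 4th root, s = 1.49×10⁻⁵ M.

1.49×10⁻⁵ M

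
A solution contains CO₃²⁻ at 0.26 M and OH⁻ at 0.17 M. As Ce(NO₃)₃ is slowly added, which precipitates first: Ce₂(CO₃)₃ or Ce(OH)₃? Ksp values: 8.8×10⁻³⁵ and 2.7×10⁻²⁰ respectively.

Ce(OH)₃

A salt starts to precipitate once the ion product Q reaches its Ksp.
For Ce₂(CO₃)₃: [Ce³⁺] = (Ksp/[CO₃²⁻]^3)^(1/2) = 7.1×10⁻¹⁷ M
For Ce(OH)₃: [Ce³⁺] = (Ksp/[OH⁻]^3) = 5.5×10⁻¹⁸ M
Since Ce(OH)₃ needs less Ce³⁺ to reach saturation, it precipitates first.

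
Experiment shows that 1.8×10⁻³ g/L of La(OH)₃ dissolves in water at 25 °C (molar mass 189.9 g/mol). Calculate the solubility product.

Ksp = 2.2×10⁻¹⁹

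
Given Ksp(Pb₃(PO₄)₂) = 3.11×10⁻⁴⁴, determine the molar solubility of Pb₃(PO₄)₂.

7.80×10⁻¹⁰ M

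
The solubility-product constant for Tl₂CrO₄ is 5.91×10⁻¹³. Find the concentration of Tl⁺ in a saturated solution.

Tl₂CrO₄(s) ⇌ 2 Tl⁺(aq) + CrO₄²⁻(aq)
For each mole of Tl₂CrO₄ that dissolves per liter, [Tl⁺] = 2s and [CrO₄²⁻] = s; let s denote this solubility.
Ksp = [Tl⁺]^2[CrO₄²⁻] = (2s)^2 · s = 4s^3 = 5.91×10⁻¹³
s = 5.29×10⁻⁵ mol L⁻¹
[Tl⁺] = 2s = 1.06×10⁻⁴ mol L⁻¹

1.06×10⁻⁴ M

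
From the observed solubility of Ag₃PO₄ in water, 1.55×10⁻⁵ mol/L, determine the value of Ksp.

Ag₃PO₄(s) ⇌ 3 Ag⁺(aq) + PO₄³⁻(aq)
If s mol/L of Ag₃PO₄ dissolves, [Ag⁺] = 3s and [PO₄³⁻] = s.
Ksp = [Ag⁺]^3[PO₄³⁻] = (3s)^3 · s = 27s^4
Ksp = 27 × (1.55×10⁻⁵)^4 = 1.56×10⁻¹⁸

Ksp = 1.56×10⁻¹⁸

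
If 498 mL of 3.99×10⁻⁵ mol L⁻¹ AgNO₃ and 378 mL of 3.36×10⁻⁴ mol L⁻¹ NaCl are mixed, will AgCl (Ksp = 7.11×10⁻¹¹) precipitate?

Yes

After mixing, V = 498 mL + 378 mL = 876 mL.
[Ag⁺] = (3.99×10⁻⁵)(498)/876 = 2.27×10⁻⁵ mol L⁻¹
[Cl⁻] = (3.36×10⁻⁴)(378)/876 = 1.45×10⁻⁴ mol L⁻¹
Q = [Ag⁺][Cl⁻] = 3.29×10⁻⁹
Q = 3.29×10⁻⁹ > Ksp = 7.11×10⁻¹¹, so the solution is supersaturated and AgCl precipitates.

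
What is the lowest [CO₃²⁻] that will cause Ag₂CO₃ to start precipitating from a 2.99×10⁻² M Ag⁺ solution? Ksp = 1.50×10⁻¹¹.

1.68×10⁻⁸ M

Precipitation begins when Q = Ksp.
Ag₂CO₃(s) ⇌ 2 Ag⁺(aq) + CO₃²⁻(aq)
Ksp = [Ag⁺]^2[CO₃²⁻] = [CO₃²⁻](2.99×10⁻²)^2
[CO₃²⁻] = 1.50×10⁻¹¹ / (2.99×10⁻²)^2 = 1.68×10⁻⁸
[CO₃²⁻] = 1.68×10⁻⁸ M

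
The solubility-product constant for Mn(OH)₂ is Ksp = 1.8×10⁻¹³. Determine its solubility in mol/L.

3.6×10⁻⁵ M

Mn(OH)₂(s) ⇌ Mn²⁺(aq) + 2 OH⁻(aq)
Call the molar solubility s, so that [Mn²⁺] = s and [OH⁻] = 2s.
Ksp = [Mn²⁺][OH⁻]^2 = s · (2s)^2 = 4s^3
4s^3 = 1.8×10⁻¹³  ⇒  s^3 = 4.5×10⁻¹⁴
s = 3.6×10⁻⁵ M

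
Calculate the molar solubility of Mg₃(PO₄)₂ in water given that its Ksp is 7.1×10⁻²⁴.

Mg₃(PO₄)₂(s) ⇌ 3 Mg²⁺(aq) + 2 PO₄³⁻(aq)
If s mol/L of Mg₃(PO₄)₂ dissolves, [Mg²⁺] = 3s and [PO₄³⁻] = 2s.
Ksp = [Mg²⁺]^3[PO₄³⁻]^2 = (3s)^3 · (2s)^2 = 108s^5
108s^5 = 7.1×10⁻²⁴  ⇒  s^5 = 6.6×10⁻²⁶
Taking the 5th root, s = 9.2×10⁻⁶ mol/L.

9.2×10⁻⁶ M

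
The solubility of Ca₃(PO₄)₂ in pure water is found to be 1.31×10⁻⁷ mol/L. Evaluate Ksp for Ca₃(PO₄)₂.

Ca₃(PO₄)₂(s) ⇌ 3 Ca²⁺(aq) + 2 PO₄³⁻(aq)
If s mol/L of Ca₃(PO₄)₂ dissolves, [Ca²⁺] = 3s and [PO₄³⁻] = 2s.
Ksp = [Ca²⁺]^3[PO₄³⁻]^2 = (3s)^3 · (2s)^2 = 108s^5
Ksp = 108 × (1.31×10⁻⁷)^5 = 4.17×10⁻³³

Ksp = 4.17×10⁻³³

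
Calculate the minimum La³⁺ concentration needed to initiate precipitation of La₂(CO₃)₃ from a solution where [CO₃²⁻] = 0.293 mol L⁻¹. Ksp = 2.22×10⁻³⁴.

Precipitation of each salt begins when its ion product equals Ksp.
La₂(CO₃)₃(s) ⇌ 2 La³⁺(aq) + 3 CO₃²⁻(aq)
Ksp = [La³⁺]^2[CO₃²⁻]^3 = [La³⁺]^2(0.293)^3
[La³⁺]^2 = 2.22×10⁻³⁴ / (0.293)^3 = 8.83×10⁻³³
[La³⁺] = 9.39×10⁻¹⁷ mol L⁻¹

9.39×10⁻¹⁷ M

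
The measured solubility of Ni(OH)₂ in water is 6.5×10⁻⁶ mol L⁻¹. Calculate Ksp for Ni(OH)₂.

Ni(OH)₂(s) ⇌ Ni²⁺(aq) + 2 OH⁻(aq)
For each mole of Ni(OH)₂ that dissolves per liter, [Ni²⁺] = s and [OH⁻] = 2s; let s denote this solubility.
Ksp = [Ni²⁺][OH⁻]^2 = s · (2s)^2 = 4s^3
Ksp = 4 × (6.5×10⁻⁶)^3 = 1.1×10⁻¹⁵

Ksp = 1.1×10⁻¹⁵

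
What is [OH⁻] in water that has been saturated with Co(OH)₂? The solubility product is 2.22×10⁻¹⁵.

Co(OH)₂(s) ⇌ Co²⁺(aq) + 2 OH⁻(aq)
With molar solubility s: [Co²⁺] = s, [OH⁻] = 2s.
Ksp = [Co²⁺][OH⁻]^2 = s · (2s)^2 = 4s^3 = 2.22×10⁻¹⁵
s = 8.22×10⁻⁶ mol L⁻¹
[OH⁻] = 2s = 1.64×10⁻⁵ mol L⁻¹

1.64×10⁻⁵ M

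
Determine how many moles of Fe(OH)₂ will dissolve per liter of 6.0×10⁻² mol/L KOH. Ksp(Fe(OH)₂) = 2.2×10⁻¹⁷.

Fe(OH)₂(s) ⇌ Fe²⁺(aq) + 2 OH⁻(aq)
OH⁻ is already present at 6.0×10⁻² mol/L. If s mol/L of Fe(OH)₂ dissolves, [Fe²⁺] = s while [OH⁻] ≈ 6.0×10⁻² mol/L.
Ksp = [Fe²⁺][OH⁻]^2 = s(6.0×10⁻²)^2
s = 2.2×10⁻¹⁷ / (6.0×10⁻²)^2 = 6.1×10⁻¹⁵
s = 6.1×10⁻¹⁵ mol/L

6.1×10⁻¹⁵ M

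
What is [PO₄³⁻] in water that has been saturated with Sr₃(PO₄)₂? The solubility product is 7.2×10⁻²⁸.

2.9×10⁻⁶ M

Sr₃(PO₄)₂(s) ⇌ 3 Sr²⁺(aq) + 2 PO₄³⁻(aq)
Let s be the molar solubility. Then [Sr²⁺] = 3s and [PO₄³⁻] = 2s.
Ksp = [Sr²⁺]^3[PO₄³⁻]^2 = (3s)^3 · (2s)^2 = 108s^5 = 7.2×10⁻²⁸
s = 1.5×10⁻⁶ M
[PO₄³⁻] = 2s = 2.9×10⁻⁶ M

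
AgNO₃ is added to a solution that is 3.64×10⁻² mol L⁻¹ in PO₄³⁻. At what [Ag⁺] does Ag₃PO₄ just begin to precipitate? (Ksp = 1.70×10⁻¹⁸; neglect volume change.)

3.60×10⁻⁶ M

Precipitation of each salt begins when its ion product equals Ksp.
Ag₃PO₄(s) ⇌ 3 Ag⁺(aq) + PO₄³⁻(aq)
Ksp = [Ag⁺]^3[PO₄³⁻] = [Ag⁺]^3(3.64×10⁻²)
[Ag⁺]^3 = 1.70×10⁻¹⁸ / (3.64×10⁻²) = 4.67×10⁻¹⁷
[Ag⁺] = 3.60×10⁻⁶ mol L⁻¹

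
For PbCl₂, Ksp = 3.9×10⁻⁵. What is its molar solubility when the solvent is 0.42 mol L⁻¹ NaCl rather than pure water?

2.2×10⁻⁴ M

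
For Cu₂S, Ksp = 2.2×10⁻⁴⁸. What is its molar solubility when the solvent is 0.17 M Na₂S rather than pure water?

Cu₂S(s) ⇌ 2 Cu⁺(aq) + S²⁻(aq)
S²⁻ is already present at 0.17 M. If s mol/L of Cu₂S dissolves, [Cu⁺] = 2s while [S²⁻] ≈ 0.17 M.
Ksp = [Cu⁺]^2[S²⁻] = (2s)^2(0.17)
(2s)^2 = 2.2×10⁻⁴⁸ / (0.17) = 1.3×10⁻⁴⁷
s = 1.8×10⁻²⁴ M

1.8×10⁻²⁴ M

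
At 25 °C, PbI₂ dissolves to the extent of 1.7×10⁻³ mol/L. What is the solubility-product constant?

PbI₂(s) ⇌ Pb²⁺(aq) + 2 I⁻(aq)
Call the molar solubility s, so that [Pb²⁺] = s and [I⁻] = 2s.
Ksp = [Pb²⁺][I⁻]^2 = s · (2s)^2 = 4s^3
Ksp = 4 × (1.7×10⁻³)^3 = 2.0×10⁻⁸

Ksp = 2.0×10⁻⁸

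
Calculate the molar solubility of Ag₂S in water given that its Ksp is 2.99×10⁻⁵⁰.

Ag₂S(s) ⇌ 2 Ag⁺(aq) + S²⁻(aq)
With molar solubility s: [Ag⁺] = 2s, [S²⁻] = s.
Ksp = [Ag⁺]^2[S²⁻] = (2s)^2 · s = 4s^3
4s^3 = 2.99×10⁻⁵⁰  ⇒  s^3 = 7.48×10⁻⁵¹
s = 1.96×10⁻¹⁷ mol L⁻¹

1.96×10⁻¹⁷ M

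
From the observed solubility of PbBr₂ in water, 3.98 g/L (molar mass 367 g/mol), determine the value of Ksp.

Ksp = 5.10×10⁻⁶

s = (3.98 g L⁻¹)/(367 g mol⁻¹) = 1.0845×10⁻² M
PbBr₂(s) ⇌ Pb²⁺(aq) + 2 Br⁻(aq)
Let s be the molar solubility. Then [Pb²⁺] = s and [Br⁻] = 2s.
Ksp = [Pb²⁺][Br⁻]^2 = s · (2s)^2 = 4s^3
Ksp = 4 × (1.0845×10⁻²)^3 = 5.10×10⁻⁶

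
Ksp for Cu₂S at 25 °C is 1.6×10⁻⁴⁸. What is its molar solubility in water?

7.4×10⁻¹⁷ M

Cu₂S(s) ⇌ 2 Cu⁺(aq) + S²⁻(aq)
For each mole of Cu₂S that dissolves per liter, [Cu⁺] = 2s and [S²⁻] = s; let s denote this solubility.
Ksp = [Cu⁺]^2[S²⁻] = (2s)^2 · s = 4s^3
4s^3 = 1.6×10⁻⁴⁸  ⇒  s^3 = 4.0×10⁻⁴⁹
s = (4.0×10⁻⁴⁹)^(1/3) = 7.4×10⁻¹⁷ mol/L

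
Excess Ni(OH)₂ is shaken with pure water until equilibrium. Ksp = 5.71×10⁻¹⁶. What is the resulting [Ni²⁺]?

Ni(OH)₂(s) ⇌ Ni²⁺(aq) + 2 OH⁻(aq)
Let s be the molar solubility. Then [Ni²⁺] = s and [OH⁻] = 2s.
Ksp = [Ni²⁺][OH⁻]^2 = s · (2s)^2 = 4s^3 = 5.71×10⁻¹⁶
s = 5.23×10⁻⁶ mol L⁻¹
[Ni²⁺] = s = 5.23×10⁻⁶ mol L⁻¹

5.23×10⁻⁶ M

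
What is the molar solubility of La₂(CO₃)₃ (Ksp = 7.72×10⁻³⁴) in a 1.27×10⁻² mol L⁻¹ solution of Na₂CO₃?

La₂(CO₃)₃(s) ⇌ 2 La³⁺(aq) + 3 CO₃²⁻(aq)
The solution already contains CO₃²⁻ at 1.27×10⁻² mol L⁻¹. Let s be the molar solubility of La₂(CO₃)₃.
[CO₃²⁻] ≈ 1.27×10⁻² mol L⁻¹ (common ion dominates); [La³⁺] = 2s.
Ksp = [La³⁺]^2[CO₃²⁻]^3 = (2s)^2(1.27×10⁻²)^3
(2s)^2 = 7.72×10⁻³⁴ / (1.27×10⁻²)^3 = 3.77×10⁻²⁸
s = 9.71×10⁻¹⁵ mol L⁻¹

9.71×10⁻¹⁵ M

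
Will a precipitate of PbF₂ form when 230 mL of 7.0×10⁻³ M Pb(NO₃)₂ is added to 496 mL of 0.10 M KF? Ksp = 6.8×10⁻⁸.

Yes

After mixing, V = 230 mL + 496 mL = 726 mL.
[Pb²⁺] = (7.0×10⁻³)(230)/726 = 2.2×10⁻³ M
[F⁻] = (0.10)(496)/726 = 6.8×10⁻² M
Q = [Pb²⁺][F⁻]^2 = 1.0×10⁻⁵
Q = 1.0×10⁻⁵ > Ksp = 6.8×10⁻⁸, so the solution is supersaturated and PbF₂ precipitates.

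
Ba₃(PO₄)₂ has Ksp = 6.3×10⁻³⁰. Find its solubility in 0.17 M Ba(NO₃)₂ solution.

1.8×10⁻¹⁴ M

Ba₃(PO₄)₂(s) ⇌ 3 Ba²⁺(aq) + 2 PO₄³⁻(aq)
With Ba²⁺ already at 0.17 M and s small, take [Ba²⁺] ≈ 0.17 M and [PO₄³⁻] = 2s.
Ksp = [Ba²⁺]^3[PO₄³⁻]^2 = (0.17)^3(2s)^2
(2s)^2 = 6.3×10⁻³⁰ / (0.17)^3 = 1.3×10⁻²⁷
s = 1.8×10⁻¹⁴ M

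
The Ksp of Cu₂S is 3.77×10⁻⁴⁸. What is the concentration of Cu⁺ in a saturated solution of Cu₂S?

Cu₂S(s) ⇌ 2 Cu⁺(aq) + S²⁻(aq)
For each mole of Cu₂S that dissolves per liter, [Cu⁺] = 2s and [S²⁻] = s; let s denote this solubility.
Ksp = [Cu⁺]^2[S²⁻] = (2s)^2 · s = 4s^3 = 3.77×10⁻⁴⁸
s = 9.80×10⁻¹⁷ M
[Cu⁺] = 2s = 1.96×10⁻¹⁶ M

1.96×10⁻¹⁶ M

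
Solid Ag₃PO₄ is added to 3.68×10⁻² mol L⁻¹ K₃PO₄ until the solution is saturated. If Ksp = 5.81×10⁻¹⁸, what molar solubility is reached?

1.80×10⁻⁶ M

Ag₃PO₄(s) ⇌ 3 Ag⁺(aq) + PO₄³⁻(aq)
Let s be the solubility of Ag₃PO₄ here. The common ion gives [PO₄³⁻] ≈ 3.68×10⁻² mol L⁻¹, and [Ag⁺] = 3s.
Ksp = [Ag⁺]^3[PO₄³⁻] = (3s)^3(3.68×10⁻²)
(3s)^3 = 5.81×10⁻¹⁸ / (3.68×10⁻²) = 1.58×10⁻¹⁶
s = 1.80×10⁻⁶ mol L⁻¹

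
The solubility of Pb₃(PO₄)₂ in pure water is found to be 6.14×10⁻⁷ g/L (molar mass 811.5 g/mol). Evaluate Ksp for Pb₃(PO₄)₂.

Ksp = 2.68×10⁻⁴⁴

Molar solubility s = (6.14×10⁻⁷ g/L) / (811.5 g/mol) = 7.5662×10⁻¹⁰ mol/L
Pb₃(PO₄)₂(s) ⇌ 3 Pb²⁺(aq) + 2 PO₄³⁻(aq)
Let s be the molar solubility. Then [Pb²⁺] = 3s and [PO₄³⁻] = 2s.
Ksp = [Pb²⁺]^3[PO₄³⁻]^2 = (3s)^3 · (2s)^2 = 108s^5
Ksp = 108 × (7.5662×10⁻¹⁰)^5 = 2.68×10⁻⁴⁴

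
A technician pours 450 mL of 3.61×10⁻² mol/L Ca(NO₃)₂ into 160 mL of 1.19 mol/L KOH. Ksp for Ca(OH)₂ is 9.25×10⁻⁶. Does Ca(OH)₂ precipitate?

Yes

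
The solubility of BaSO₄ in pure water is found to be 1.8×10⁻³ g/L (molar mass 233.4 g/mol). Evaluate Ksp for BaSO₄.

Ksp = 5.9×10⁻¹¹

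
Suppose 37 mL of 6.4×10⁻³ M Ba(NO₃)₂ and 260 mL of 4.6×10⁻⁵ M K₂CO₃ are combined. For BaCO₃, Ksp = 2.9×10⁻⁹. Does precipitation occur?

Yes

After mixing, V = 37 mL + 260 mL = 297 mL.
[Ba²⁺] = (6.4×10⁻³)(37)/297 = 8.0×10⁻⁴ M
[CO₃²⁻] = (4.6×10⁻⁵)(260)/297 = 4.0×10⁻⁵ M
Q = [Ba²⁺][CO₃²⁻] = 3.2×10⁻⁸
Since Q (3.2×10⁻⁸) exceeds Ksp (2.9×10⁻⁹), BaCO₃ will precipitate.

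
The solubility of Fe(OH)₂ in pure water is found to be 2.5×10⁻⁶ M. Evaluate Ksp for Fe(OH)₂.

Ksp = 6.3×10⁻¹⁷

Fe(OH)₂(s) ⇌ Fe²⁺(aq) + 2 OH⁻(aq)
Let s be the molar solubility. Then [Fe²⁺] = s and [OH⁻] = 2s.
Ksp = [Fe²⁺][OH⁻]^2 = s · (2s)^2 = 4s^3
Ksp = 4 × (2.5×10⁻⁶)^3 = 6.3×10⁻¹⁷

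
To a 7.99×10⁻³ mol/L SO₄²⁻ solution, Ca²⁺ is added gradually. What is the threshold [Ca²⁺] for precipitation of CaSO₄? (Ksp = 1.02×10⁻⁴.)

Each salt precipitates once Q = Ksp for that salt.
CaSO₄(s) ⇌ Ca²⁺(aq) + SO₄²⁻(aq)
Ksp = [Ca²⁺][SO₄²⁻] = [Ca²⁺](7.99×10⁻³)
[Ca²⁺] = 1.02×10⁻⁴ / (7.99×10⁻³) = 1.28×10⁻²
[Ca²⁺] = 1.28×10⁻² mol/L

1.28×10⁻² M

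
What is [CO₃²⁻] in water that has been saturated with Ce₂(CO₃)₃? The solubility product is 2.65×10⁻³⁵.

1.43×10⁻⁷ M

Ce₂(CO₃)₃(s) ⇌ 2 Ce³⁺(aq) + 3 CO₃²⁻(aq)
With molar solubility s: [Ce³⁺] = 2s, [CO₃²⁻] = 3s.
Ksp = [Ce³⁺]^2[CO₃²⁻]^3 = (2s)^2 · (3s)^3 = 108s^5 = 2.65×10⁻³⁵
s = 4.76×10⁻⁸ M
[CO₃²⁻] = 3s = 1.43×10⁻⁷ M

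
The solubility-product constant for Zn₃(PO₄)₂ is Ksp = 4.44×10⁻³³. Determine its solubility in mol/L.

1.33×10⁻⁷ M

Zn₃(PO₄)₂(s) ⇌ 3 Zn²⁺(aq) + 2 PO₄³⁻(aq)
For each mole of Zn₃(PO₄)₂ that dissolves per liter, [Zn²⁺] = 3s and [PO₄³⁻] = 2s; let s denote this solubility.
Ksp = [Zn²⁺]^3[PO₄³⁻]^2 = (3s)^3 · (2s)^2 = 108s^5
108s^5 = 4.44×10⁻³³  ⇒  s^5 = 4.11×10⁻³⁵
s = (4.11×10⁻³⁵)^(1/5) = 1.33×10⁻⁷ mol/L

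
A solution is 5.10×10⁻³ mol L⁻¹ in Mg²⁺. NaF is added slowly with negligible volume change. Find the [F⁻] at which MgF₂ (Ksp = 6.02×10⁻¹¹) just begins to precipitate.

Precipitation of each salt begins when its ion product equals Ksp.
MgF₂(s) ⇌ Mg²⁺(aq) + 2 F⁻(aq)
Ksp = [Mg²⁺][F⁻]^2 = [F⁻]^2(5.10×10⁻³)
[F⁻]^2 = 6.02×10⁻¹¹ / (5.10×10⁻³) = 1.18×10⁻⁸
[F⁻] = 1.09×10⁻⁴ mol L⁻¹

1.09×10⁻⁴ M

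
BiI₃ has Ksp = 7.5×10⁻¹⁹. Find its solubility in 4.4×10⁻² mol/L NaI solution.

8.8×10⁻¹⁵ M

BiI₃(s) ⇌ Bi³⁺(aq) + 3 I⁻(aq)
Let s be the solubility of BiI₃ here. The common ion gives [I⁻] ≈ 4.4×10⁻² mol/L, and [Bi³⁺] = s.
Ksp = [Bi³⁺][I⁻]^3 = s(4.4×10⁻²)^3
s = 7.5×10⁻¹⁹ / (4.4×10⁻²)^3 = 8.8×10⁻¹⁵
s = 8.8×10⁻¹⁵ mol/L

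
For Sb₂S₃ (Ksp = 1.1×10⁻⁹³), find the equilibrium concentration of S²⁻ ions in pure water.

3.0×10⁻¹⁹ M

Sb₂S₃(s) ⇌ 2 Sb³⁺(aq) + 3 S²⁻(aq)
With molar solubility s: [Sb³⁺] = 2s, [S²⁻] = 3s.
Ksp = [Sb³⁺]^2[S²⁻]^3 = (2s)^2 · (3s)^3 = 108s^5 = 1.1×10⁻⁹³
s = 1.0×10⁻¹⁹ M
[S²⁻] = 3s = 3.0×10⁻¹⁹ M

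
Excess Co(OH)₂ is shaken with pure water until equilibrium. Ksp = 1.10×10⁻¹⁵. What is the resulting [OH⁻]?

Co(OH)₂(s) ⇌ Co²⁺(aq) + 2 OH⁻(aq)
Call the molar solubility s, so that [Co²⁺] = s and [OH⁻] = 2s.
Ksp = [Co²⁺][OH⁻]^2 = s · (2s)^2 = 4s^3 = 1.10×10⁻¹⁵
s = 6.50×10⁻⁶ mol/L
[OH⁻] = 2s = 1.30×10⁻⁵ mol/L

1.30×10⁻⁵ M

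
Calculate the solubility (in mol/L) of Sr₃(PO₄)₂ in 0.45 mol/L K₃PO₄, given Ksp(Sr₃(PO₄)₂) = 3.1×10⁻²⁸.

Sr₃(PO₄)₂(s) ⇌ 3 Sr²⁺(aq) + 2 PO₄³⁻(aq)
PO₄³⁻ is already present at 0.45 mol/L. If s mol/L of Sr₃(PO₄)₂ dissolves, [Sr²⁺] = 3s while [PO₄³⁻] ≈ 0.45 mol/L.
Ksp = [Sr²⁺]^3[PO₄³⁻]^2 = (3s)^3(0.45)^2
(3s)^3 = 3.1×10⁻²⁸ / (0.45)^2 = 1.5×10⁻²⁷
s = 3.8×10⁻¹⁰ mol/L

3.8×10⁻¹⁰ M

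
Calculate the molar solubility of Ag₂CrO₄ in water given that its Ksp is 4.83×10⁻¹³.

Ag₂CrO₄(s) ⇌ 2 Ag⁺(aq) + CrO₄²⁻(aq)
If s mol/L of Ag₂CrO₄ dissolves, [Ag⁺] = 2s and [CrO₄²⁻] = s.
Ksp = [Ag⁺]^2[CrO₄²⁻] = (2s)^2 · s = 4s^3
4s^3 = 4.83×10⁻¹³  ⇒  s^3 = 1.21×10⁻¹³
s = 4.94×10⁻⁵ mol L⁻¹

4.94×10⁻⁵ M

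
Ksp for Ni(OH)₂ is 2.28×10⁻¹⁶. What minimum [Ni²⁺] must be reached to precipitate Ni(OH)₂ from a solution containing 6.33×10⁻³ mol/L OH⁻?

The threshold for precipitation is Q = Ksp.
Ni(OH)₂(s) ⇌ Ni²⁺(aq) + 2 OH⁻(aq)
Ksp = [Ni²⁺][OH⁻]^2 = [Ni²⁺](6.33×10⁻³)^2
[Ni²⁺] = 2.28×10⁻¹⁶ / (6.33×10⁻³)^2 = 5.69×10⁻¹²
[Ni²⁺] = 5.69×10⁻¹² mol/L

5.69×10⁻¹² M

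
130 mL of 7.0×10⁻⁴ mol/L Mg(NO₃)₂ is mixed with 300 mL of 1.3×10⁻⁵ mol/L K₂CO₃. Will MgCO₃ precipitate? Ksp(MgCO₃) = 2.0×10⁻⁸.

Total volume after mixing = 130 + 300 = 430 mL.
[Mg²⁺] = (7.0×10⁻⁴)(130)/430 = 2.1×10⁻⁴ mol/L
[CO₃²⁻] = (1.3×10⁻⁵)(300)/430 = 9.1×10⁻⁶ mol/L
Q = [Mg²⁺][CO₃²⁻] = 1.9×10⁻⁹
Since Q (1.9×10⁻⁹) is less than Ksp (2.0×10⁻⁸), no MgCO₃ precipitates.

No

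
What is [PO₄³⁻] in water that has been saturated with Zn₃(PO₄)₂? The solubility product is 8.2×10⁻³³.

3.0×10⁻⁷ M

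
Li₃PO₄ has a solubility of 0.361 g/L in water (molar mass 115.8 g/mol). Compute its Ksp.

Ksp = 2.55×10⁻⁹

Convert to molarity: s = 0.361 / 115.8 = 3.1174×10⁻³ mol/L
Li₃PO₄(s) ⇌ 3 Li⁺(aq) + PO₄³⁻(aq)
For each mole of Li₃PO₄ that dissolves per liter, [Li⁺] = 3s and [PO₄³⁻] = s; let s denote this solubility.
Ksp = [Li⁺]^3[PO₄³⁻] = (3s)^3 · s = 27s^4
Ksp = 27 × (3.1174×10⁻³)^4 = 2.55×10⁻⁹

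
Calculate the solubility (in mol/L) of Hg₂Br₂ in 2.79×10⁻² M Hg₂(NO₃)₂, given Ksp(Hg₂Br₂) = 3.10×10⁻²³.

Hg₂Br₂(s) ⇌ Hg₂²⁺(aq) + 2 Br⁻(aq)
Let s be the solubility of Hg₂Br₂ here. The common ion gives [Hg₂²⁺] ≈ 2.79×10⁻² M, and [Br⁻] = 2s.
Ksp = [Hg₂²⁺][Br⁻]^2 = (2.79×10⁻²)(2s)^2
(2s)^2 = 3.10×10⁻²³ / (2.79×10⁻²) = 1.11×10⁻²¹
s = 1.67×10⁻¹¹ M

1.67×10⁻¹¹ M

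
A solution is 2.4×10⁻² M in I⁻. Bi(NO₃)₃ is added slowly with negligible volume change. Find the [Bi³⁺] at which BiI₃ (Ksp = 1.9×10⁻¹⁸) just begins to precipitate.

1.4×10⁻¹³ M

Each salt precipitates once Q = Ksp for that salt.
BiI₃(s) ⇌ Bi³⁺(aq) + 3 I⁻(aq)
Ksp = [Bi³⁺][I⁻]^3 = [Bi³⁺](2.4×10⁻²)^3
[Bi³⁺] = 1.9×10⁻¹⁸ / (2.4×10⁻²)^3 = 1.4×10⁻¹³
[Bi³⁺] = 1.4×10⁻¹³ M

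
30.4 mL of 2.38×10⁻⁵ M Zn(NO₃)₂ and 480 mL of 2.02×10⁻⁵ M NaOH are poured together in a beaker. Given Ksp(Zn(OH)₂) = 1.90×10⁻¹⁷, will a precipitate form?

Yes

The combined volume is 510.4 mL.
[Zn²⁺] = (2.38×10⁻⁵)(30.4)/510.4 = 1.42×10⁻⁶ M
[OH⁻] = (2.02×10⁻⁵)(480)/510.4 = 1.90×10⁻⁵ M
Q = [Zn²⁺][OH⁻]^2 = 5.12×10⁻¹⁶
Q = 5.12×10⁻¹⁶ > Ksp = 1.90×10⁻¹⁷, so the solution is supersaturated and Zn(OH)₂ precipitates.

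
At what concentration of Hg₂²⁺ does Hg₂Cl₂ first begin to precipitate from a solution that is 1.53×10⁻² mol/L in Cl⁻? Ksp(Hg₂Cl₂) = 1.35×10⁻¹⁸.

5.77×10⁻¹⁵ M

Precipitation of each salt begins when its ion product equals Ksp.
Hg₂Cl₂(s) ⇌ Hg₂²⁺(aq) + 2 Cl⁻(aq)
Ksp = [Hg₂²⁺][Cl⁻]^2 = [Hg₂²⁺](1.53×10⁻²)^2
[Hg₂²⁺] = 1.35×10⁻¹⁸ / (1.53×10⁻²)^2 = 5.77×10⁻¹⁵
[Hg₂²⁺] = 5.77×10⁻¹⁵ mol/L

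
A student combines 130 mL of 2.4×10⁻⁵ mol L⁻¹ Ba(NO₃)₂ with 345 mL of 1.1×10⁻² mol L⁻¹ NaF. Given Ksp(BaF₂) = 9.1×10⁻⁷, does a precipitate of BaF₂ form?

Total volume after mixing = 130 + 345 = 475 mL.
[Ba²⁺] = (2.4×10⁻⁵)(130)/475 = 6.6×10⁻⁶ mol L⁻¹
[F⁻] = (1.1×10⁻²)(345)/475 = 8.0×10⁻³ mol L⁻¹
Q = [Ba²⁺][F⁻]^2 = 4.2×10⁻¹⁰
Since Q (4.2×10⁻¹⁰) is less than Ksp (9.1×10⁻⁷), no BaF₂ precipitates.

No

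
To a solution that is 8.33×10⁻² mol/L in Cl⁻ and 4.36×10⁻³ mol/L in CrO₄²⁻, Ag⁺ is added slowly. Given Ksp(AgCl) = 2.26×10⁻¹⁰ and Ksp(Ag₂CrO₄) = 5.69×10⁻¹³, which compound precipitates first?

Precipitation of each salt begins when its ion product equals Ksp.
For AgCl: [Ag⁺] = (Ksp/[Cl⁻]) = 2.71×10⁻⁹ mol/L
For Ag₂CrO₄: [Ag⁺] = (Ksp/[CrO₄²⁻])^(1/2) = 1.14×10⁻⁵ mol/L
AgCl requires the lower [Ag⁺], so it precipitates first.

AgCl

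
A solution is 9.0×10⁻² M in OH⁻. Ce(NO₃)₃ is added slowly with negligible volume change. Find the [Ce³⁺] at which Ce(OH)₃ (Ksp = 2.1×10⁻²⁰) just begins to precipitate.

2.9×10⁻¹⁷ M

Precipitation of each salt begins when its ion product equals Ksp.
Ce(OH)₃(s) ⇌ Ce³⁺(aq) + 3 OH⁻(aq)
Ksp = [Ce³⁺][OH⁻]^3 = [Ce³⁺](9.0×10⁻²)^3
[Ce³⁺] = 2.1×10⁻²⁰ / (9.0×10⁻²)^3 = 2.9×10⁻¹⁷
[Ce³⁺] = 2.9×10⁻¹⁷ M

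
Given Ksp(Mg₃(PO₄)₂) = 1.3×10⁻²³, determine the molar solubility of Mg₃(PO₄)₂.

Mg₃(PO₄)₂(s) ⇌ 3 Mg²⁺(aq) + 2 PO₄³⁻(aq)
If s mol/L of Mg₃(PO₄)₂ dissolves, [Mg²⁺] = 3s and [PO₄³⁻] = 2s.
Ksp = [Mg²⁺]^3[PO₄³⁻]^2 = (3s)^3 · (2s)^2 = 108s^5
108s^5 = 1.3×10⁻²³  ⇒  s^5 = 1.2×10⁻²⁵
Taking the 5th root, s = 1.0×10⁻⁵ M.

1.0×10⁻⁵ M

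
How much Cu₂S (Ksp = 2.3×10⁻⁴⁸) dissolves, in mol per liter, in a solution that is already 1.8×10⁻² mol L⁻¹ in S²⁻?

Cu₂S(s) ⇌ 2 Cu⁺(aq) + S²⁻(aq)
The solution already contains S²⁻ at 1.8×10⁻² mol L⁻¹. Let s be the molar solubility of Cu₂S.
[S²⁻] ≈ 1.8×10⁻² mol L⁻¹ (common ion dominates); [Cu⁺] = 2s.
Ksp = [Cu⁺]^2[S²⁻] = (2s)^2(1.8×10⁻²)
(2s)^2 = 2.3×10⁻⁴⁸ / (1.8×10⁻²) = 1.3×10⁻⁴⁶
s = 5.7×10⁻²⁴ mol L⁻¹

5.7×10⁻²⁴ M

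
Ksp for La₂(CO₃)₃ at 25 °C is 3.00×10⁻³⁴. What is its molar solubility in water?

7.74×10⁻⁸ M

La₂(CO₃)₃(s) ⇌ 2 La³⁺(aq) + 3 CO₃²⁻(aq)
With molar solubility s: [La³⁺] = 2s, [CO₃²⁻] = 3s.
Ksp = [La³⁺]^2[CO₃²⁻]^3 = (2s)^2 · (3s)^3 = 108s^5
108s^5 = 3.00×10⁻³⁴  ⇒  s^5 = 2.78×10⁻³⁶
s = (2.78×10⁻³⁶)^(1/5) = 7.74×10⁻⁸ mol L⁻¹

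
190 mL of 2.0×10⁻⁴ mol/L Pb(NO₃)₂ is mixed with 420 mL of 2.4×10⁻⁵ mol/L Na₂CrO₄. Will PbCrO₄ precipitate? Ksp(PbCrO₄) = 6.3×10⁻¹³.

The combined volume is 610 mL.
[Pb²⁺] = (2.0×10⁻⁴)(190)/610 = 6.2×10⁻⁵ mol/L
[CrO₄²⁻] = (2.4×10⁻⁵)(420)/610 = 1.7×10⁻⁵ mol/L
Q = [Pb²⁺][CrO₄²⁻] = 1.0×10⁻⁹
Since Q (1.0×10⁻⁹) exceeds Ksp (6.3×10⁻¹³), PbCrO₄ will precipitate.

Yes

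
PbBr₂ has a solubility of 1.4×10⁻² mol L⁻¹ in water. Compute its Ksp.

PbBr₂(s) ⇌ Pb²⁺(aq) + 2 Br⁻(aq)
Call the molar solubility s, so that [Pb²⁺] = s and [Br⁻] = 2s.
Ksp = [Pb²⁺][Br⁻]^2 = s · (2s)^2 = 4s^3
Ksp = 4 × (1.4×10⁻²)^3 = 1.1×10⁻⁵

Ksp = 1.1×10⁻⁵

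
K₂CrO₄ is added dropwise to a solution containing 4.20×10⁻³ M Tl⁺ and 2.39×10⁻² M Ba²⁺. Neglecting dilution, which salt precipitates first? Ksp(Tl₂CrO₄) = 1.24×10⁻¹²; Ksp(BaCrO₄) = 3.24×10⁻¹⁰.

BaCrO₄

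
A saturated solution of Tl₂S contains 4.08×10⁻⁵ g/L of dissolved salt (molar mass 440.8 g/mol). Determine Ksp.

Ksp = 3.17×10⁻²¹

Convert to molarity: s = 4.08×10⁻⁵ / 440.8 = 9.2559×10⁻⁸ mol/L
Tl₂S(s) ⇌ 2 Tl⁺(aq) + S²⁻(aq)
If s mol/L of Tl₂S dissolves, [Tl⁺] = 2s and [S²⁻] = s.
Ksp = [Tl⁺]^2[S²⁻] = (2s)^2 · s = 4s^3
Ksp = 4 × (9.2559×10⁻⁸)^3 = 3.17×10⁻²¹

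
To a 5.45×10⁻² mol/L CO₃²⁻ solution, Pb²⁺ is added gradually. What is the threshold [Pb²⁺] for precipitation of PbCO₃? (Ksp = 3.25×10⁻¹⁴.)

5.96×10⁻¹³ M

A salt starts to precipitate once the ion product Q reaches its Ksp.
PbCO₃(s) ⇌ Pb²⁺(aq) + CO₃²⁻(aq)
Ksp = [Pb²⁺][CO₃²⁻] = [Pb²⁺](5.45×10⁻²)
[Pb²⁺] = 3.25×10⁻¹⁴ / (5.45×10⁻²) = 5.96×10⁻¹³
[Pb²⁺] = 5.96×10⁻¹³ mol/L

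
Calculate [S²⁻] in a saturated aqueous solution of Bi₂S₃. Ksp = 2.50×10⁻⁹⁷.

5.62×10⁻²⁰ M

Bi₂S₃(s) ⇌ 2 Bi³⁺(aq) + 3 S²⁻(aq)
Call the molar solubility s, so that [Bi³⁺] = 2s and [S²⁻] = 3s.
Ksp = [Bi³⁺]^2[S²⁻]^3 = (2s)^2 · (3s)^3 = 108s^5 = 2.50×10⁻⁹⁷
s = 1.87×10⁻²⁰ M
[S²⁻] = 3s = 5.62×10⁻²⁰ M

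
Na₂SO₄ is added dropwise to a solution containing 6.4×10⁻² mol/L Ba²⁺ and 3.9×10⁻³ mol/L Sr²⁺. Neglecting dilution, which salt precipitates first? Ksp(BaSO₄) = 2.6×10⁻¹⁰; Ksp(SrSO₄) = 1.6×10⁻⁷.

Precipitation of each salt begins when its ion product equals Ksp.
For BaSO₄: [SO₄²⁻] = (Ksp/[Ba²⁺]) = 4.1×10⁻⁹ mol/L
For SrSO₄: [SO₄²⁻] = (Ksp/[Sr²⁺]) = 4.1×10⁻⁵ mol/L
Since BaSO₄ needs less SO₄²⁻ to reach saturation, it precipitates first.

BaSO₄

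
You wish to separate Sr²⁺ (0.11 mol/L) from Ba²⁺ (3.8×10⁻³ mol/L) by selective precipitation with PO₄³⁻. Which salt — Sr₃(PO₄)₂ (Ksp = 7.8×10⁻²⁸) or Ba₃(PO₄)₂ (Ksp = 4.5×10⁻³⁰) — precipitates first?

Sr₃(PO₄)₂

A salt starts to precipitate once the ion product Q reaches its Ksp.
For Sr₃(PO₄)₂: [PO₄³⁻] = (Ksp/[Sr²⁺]^3)^(1/2) = 7.7×10⁻¹³ mol/L
For Ba₃(PO₄)₂: [PO₄³⁻] = (Ksp/[Ba²⁺]^3)^(1/2) = 9.1×10⁻¹² mol/L
The smaller threshold [PO₄³⁻] is reached first, so Sr₃(PO₄)₂ precipitates first.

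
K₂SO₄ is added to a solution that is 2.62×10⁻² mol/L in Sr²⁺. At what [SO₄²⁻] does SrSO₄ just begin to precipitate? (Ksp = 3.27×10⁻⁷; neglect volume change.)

Each salt precipitates once Q = Ksp for that salt.
SrSO₄(s) ⇌ Sr²⁺(aq) + SO₄²⁻(aq)
Ksp = [Sr²⁺][SO₄²⁻] = [SO₄²⁻](2.62×10⁻²)
[SO₄²⁻] = 3.27×10⁻⁷ / (2.62×10⁻²) = 1.25×10⁻⁵
[SO₄²⁻] = 1.25×10⁻⁵ mol/L

1.25×10⁻⁵ M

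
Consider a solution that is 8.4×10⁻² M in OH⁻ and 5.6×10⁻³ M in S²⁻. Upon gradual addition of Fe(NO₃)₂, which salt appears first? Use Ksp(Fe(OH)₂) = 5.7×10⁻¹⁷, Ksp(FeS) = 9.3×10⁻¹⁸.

Precipitation begins when Q = Ksp.
For Fe(OH)₂: [Fe²⁺] = (Ksp/[OH⁻]^2) = 8.1×10⁻¹⁵ M
For FeS: [Fe²⁺] = (Ksp/[S²⁻]) = 1.7×10⁻¹⁵ M
The smaller threshold [Fe²⁺] is reached first, so FeS precipitates first.

FeS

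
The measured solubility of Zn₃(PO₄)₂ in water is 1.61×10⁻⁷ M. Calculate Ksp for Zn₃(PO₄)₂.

Ksp = 1.17×10⁻³²

Zn₃(PO₄)₂(s) ⇌ 3 Zn²⁺(aq) + 2 PO₄³⁻(aq)
Call the molar solubility s, so that [Zn²⁺] = 3s and [PO₄³⁻] = 2s.
Ksp = [Zn²⁺]^3[PO₄³⁻]^2 = (3s)^3 · (2s)^2 = 108s^5
Ksp = 108 × (1.61×10⁻⁷)^5 = 1.17×10⁻³²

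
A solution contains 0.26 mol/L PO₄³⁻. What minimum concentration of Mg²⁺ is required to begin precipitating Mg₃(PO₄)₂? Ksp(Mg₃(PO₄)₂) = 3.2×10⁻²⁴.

Precipitation begins when Q = Ksp.
Mg₃(PO₄)₂(s) ⇌ 3 Mg²⁺(aq) + 2 PO₄³⁻(aq)
Ksp = [Mg²⁺]^3[PO₄³⁻]^2 = [Mg²⁺]^3(0.26)^2
[Mg²⁺]^3 = 3.2×10⁻²⁴ / (0.26)^2 = 4.7×10⁻²³
[Mg²⁺] = 3.6×10⁻⁸ mol/L

3.6×10⁻⁸ M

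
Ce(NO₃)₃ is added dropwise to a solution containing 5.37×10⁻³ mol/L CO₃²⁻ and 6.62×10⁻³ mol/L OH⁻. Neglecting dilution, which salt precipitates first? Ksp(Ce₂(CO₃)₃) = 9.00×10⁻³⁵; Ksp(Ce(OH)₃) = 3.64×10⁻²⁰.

Ce₂(CO₃)₃

The threshold for precipitation is Q = Ksp.
For Ce₂(CO₃)₃: [Ce³⁺] = (Ksp/[CO₃²⁻]^3)^(1/2) = 2.41×10⁻¹⁴ mol/L
For Ce(OH)₃: [Ce³⁺] = (Ksp/[OH⁻]^3) = 1.25×10⁻¹³ mol/L
Since Ce₂(CO₃)₃ needs less Ce³⁺ to reach saturation, it precipitates first.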